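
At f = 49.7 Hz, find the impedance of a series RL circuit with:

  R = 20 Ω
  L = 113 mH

Step 1 — Angular frequency: ω = 2π·f = 2π·49.7 = 312.3 rad/s.
Step 2 — Component impedances:
  R: Z = R = 20 Ω
  L: Z = jωL = j·312.3·0.113 = 0 + j35.29 Ω
Step 3 — Series combination: Z_total = R + L = 20 + j35.29 Ω = 40.56∠60.5° Ω.

Z = 20 + j35.29 Ω = 40.56∠60.5° Ω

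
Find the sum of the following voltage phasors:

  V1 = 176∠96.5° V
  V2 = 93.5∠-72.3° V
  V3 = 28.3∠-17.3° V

Step 1 — Convert each phasor to rectangular form:
  V1 = 176·(cos(96.5°) + j·sin(96.5°)) = -19.92 + j174.9 V
  V2 = 93.5·(cos(-72.3°) + j·sin(-72.3°)) = 28.43 - j89.07 V
  V3 = 28.3·(cos(-17.3°) + j·sin(-17.3°)) = 27.02 - j8.416 V
Step 2 — Sum components: V_total = 35.52 + j77.38 V.
Step 3 — Convert to polar: |V_total| = 85.14 V, ∠V_total = 65.3°.

V_total = 85.14∠65.3° V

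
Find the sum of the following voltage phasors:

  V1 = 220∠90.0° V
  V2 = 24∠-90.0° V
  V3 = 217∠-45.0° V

Step 1 — Convert each phasor to rectangular form:
  V1 = 220·(cos(90.0°) + j·sin(90.0°)) = 0 + j220 V
  V2 = 24·(cos(-90.0°) + j·sin(-90.0°)) = 0 - j24 V
  V3 = 217·(cos(-45.0°) + j·sin(-45.0°)) = 153.4 - j153.4 V
Step 2 — Sum components: V_total = 153.4 + j42.56 V.
Step 3 — Convert to polar: |V_total| = 159.2 V, ∠V_total = 15.5°.

V_total = 159.2∠15.5° V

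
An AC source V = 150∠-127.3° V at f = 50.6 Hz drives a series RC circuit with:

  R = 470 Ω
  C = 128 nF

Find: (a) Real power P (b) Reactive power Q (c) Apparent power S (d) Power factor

Step 1 — Angular frequency: ω = 2π·f = 2π·50.6 = 317.9 rad/s.
Step 2 — Component impedances:
  R: Z = R = 470 Ω
  C: Z = 1/(jωC) = -j/(ω·C) = 0 - j2.457e+04 Ω
Step 3 — Series combination: Z_total = R + C = 470 - j2.457e+04 Ω = 2.458e+04∠-88.9° Ω.
Step 4 — Source phasor: V = 150∠-127.3° V = -90.9 - j119.3 V.
Step 5 — Current: I = V / Z = 0.004783 - j0.003791 A = 0.006103∠-38.4° A.
Step 6 — Complex power: S = V·I* = 0.01751 - j0.9153 VA.
Step 7 — Real power: P = Re(S) = 0.01751 W.
Step 8 — Reactive power: Q = Im(S) = -0.9153 VAR.
Step 9 — Apparent power: |S| = 0.9155 VA.
Step 10 — Power factor: PF = P/|S| = 0.01912 (leading).

(a) P = 0.01751 W  (b) Q = -0.9153 VAR  (c) S = 0.9155 VA  (d) PF = 0.01912 (leading)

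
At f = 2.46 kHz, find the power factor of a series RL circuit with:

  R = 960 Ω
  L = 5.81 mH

Step 1 — Angular frequency: ω = 2π·f = 2π·2460 = 1.546e+04 rad/s.
Step 2 — Component impedances:
  R: Z = R = 960 Ω
  L: Z = jωL = j·1.546e+04·0.00581 = 0 + j89.8 Ω
Step 3 — Series combination: Z_total = R + L = 960 + j89.8 Ω = 964.2∠5.3° Ω.
Step 4 — Power factor: PF = cos(φ) = Re(Z)/|Z| = 960/964.19 = 0.9957.
Step 5 — Type: Im(Z) = 89.8 ⇒ lagging (phase φ = 5.3°).

PF = 0.9957 (lagging, φ = 5.3°)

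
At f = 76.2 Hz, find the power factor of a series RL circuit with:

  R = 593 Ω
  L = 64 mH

Step 1 — Angular frequency: ω = 2π·f = 2π·76.2 = 478.8 rad/s.
Step 2 — Component impedances:
  R: Z = R = 593 Ω
  L: Z = jωL = j·478.8·0.064 = 0 + j30.64 Ω
Step 3 — Series combination: Z_total = R + L = 593 + j30.64 Ω = 593.8∠3.0° Ω.
Step 4 — Power factor: PF = cos(φ) = Re(Z)/|Z| = 593/593.8 = 0.9987.
Step 5 — Type: Im(Z) = 30.64 ⇒ lagging (phase φ = 3.0°).

PF = 0.9987 (lagging, φ = 3.0°)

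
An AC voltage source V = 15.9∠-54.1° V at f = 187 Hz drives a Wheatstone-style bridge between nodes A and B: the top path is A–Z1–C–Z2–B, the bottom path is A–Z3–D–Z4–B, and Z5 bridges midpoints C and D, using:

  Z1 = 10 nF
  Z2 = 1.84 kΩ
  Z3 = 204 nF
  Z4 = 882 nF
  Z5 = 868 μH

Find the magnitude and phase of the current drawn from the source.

Step 1 — Angular frequency: ω = 2π·f = 2π·187 = 1175 rad/s.
Step 2 — Component impedances:
  Z1: Z = 1/(jωC) = -j/(ω·C) = 0 - j8.511e+04 Ω
  Z2: Z = R = 1840 Ω
  Z3: Z = 1/(jωC) = -j/(ω·C) = 0 - j4172 Ω
  Z4: Z = 1/(jωC) = -j/(ω·C) = 0 - j965 Ω
  Z5: Z = jωL = j·1175·0.000868 = 0 + j1.02 Ω
Step 3 — Bridge requires nodal analysis (the Z5 bridge couples midpoints C and D, so the two paths cannot be reduced to a simple series/parallel combination). Setting node B to ground and injecting 1 A at node A, the 3-node admittance system at A, C, D solves to V_A = Z_AB = 397 - j4734 Ω = 4751∠-85.2° Ω.
Step 4 — Source phasor: V = 15.9∠-54.1° V = 9.323 - j12.88 V.
Step 5 — Ohm's law: I = V / Z_total = (9.323 - j12.88) / (397 - j4734) = 0.002866 + j0.001729 A.
Step 6 — Convert to polar: |I| = 0.003347 A, ∠I = 31.1°.

I = 0.003347∠31.1° A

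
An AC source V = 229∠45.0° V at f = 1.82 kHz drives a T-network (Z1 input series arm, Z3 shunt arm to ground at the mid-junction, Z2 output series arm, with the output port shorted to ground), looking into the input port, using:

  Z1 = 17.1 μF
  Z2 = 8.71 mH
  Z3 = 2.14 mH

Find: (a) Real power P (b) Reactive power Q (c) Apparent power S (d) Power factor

Step 1 — Angular frequency: ω = 2π·f = 2π·1820 = 1.144e+04 rad/s.
Step 2 — Component impedances:
  Z1: Z = 1/(jωC) = -j/(ω·C) = 0 - j5.114 Ω
  Z2: Z = jωL = j·1.144e+04·0.00871 = 0 + j99.6 Ω
  Z3: Z = jωL = j·1.144e+04·0.00214 = 0 + j24.47 Ω
Step 3 — With the output port shorted to ground, the output series arm Z2 runs from the junction to ground; the shunt arm Z3 also runs from the junction to ground. They appear in parallel: Z3 || Z2 = 0 + j19.65 Ω.
Step 4 — Series with input arm Z1: Z_in = Z1 + (Z3 || Z2) = 0 + j14.53 Ω = 14.53∠90.0° Ω.
Step 5 — Source phasor: V = 229∠45.0° V = 161.9 + j161.9 V.
Step 6 — Current: I = V / Z = 11.14 - j11.14 A = 15.76∠-45.0° A.
Step 7 — Complex power: S = V·I* = 0 + j3609 VA.
Step 8 — Real power: P = Re(S) = 0 W.
Step 9 — Reactive power: Q = Im(S) = 3609 VAR.
Step 10 — Apparent power: |S| = 3609 VA.
Step 11 — Power factor: PF = P/|S| = 0 (lagging).

(a) P = 0 W  (b) Q = 3609 VAR  (c) S = 3609 VA  (d) PF = 0 (lagging)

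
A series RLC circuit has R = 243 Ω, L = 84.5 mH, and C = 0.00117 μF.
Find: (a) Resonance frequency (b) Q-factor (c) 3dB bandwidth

Step 1 — Resonance: ω₀ = 1/√(LC) = 1/√(0.0845·1.17e-09) = 1.006e+05 rad/s.
Step 2 — f₀ = ω₀/(2π) = 1.601e+04 Hz.
Step 3 — Series Q: Q = ω₀L/R = 1.006e+05·0.0845/243 = 34.97.
Step 4 — Bandwidth: Δω = ω₀/Q = 2876 rad/s; BW = Δω/(2π) = 457.7 Hz.

(a) f₀ = 1.601e+04 Hz  (b) Q = 34.97  (c) BW = 457.7 Hz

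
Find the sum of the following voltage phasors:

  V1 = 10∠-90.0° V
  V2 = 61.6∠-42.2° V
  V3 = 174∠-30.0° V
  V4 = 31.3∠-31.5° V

Step 1 — Convert each phasor to rectangular form:
  V1 = 10·(cos(-90.0°) + j·sin(-90.0°)) = 0 - j10 V
  V2 = 61.6·(cos(-42.2°) + j·sin(-42.2°)) = 45.63 - j41.38 V
  V3 = 174·(cos(-30.0°) + j·sin(-30.0°)) = 150.7 - j87 V
  V4 = 31.3·(cos(-31.5°) + j·sin(-31.5°)) = 26.69 - j16.35 V
Step 2 — Sum components: V_total = 223 - j154.7 V.
Step 3 — Convert to polar: |V_total| = 271.4 V, ∠V_total = -34.8°.

V_total = 271.4∠-34.8° V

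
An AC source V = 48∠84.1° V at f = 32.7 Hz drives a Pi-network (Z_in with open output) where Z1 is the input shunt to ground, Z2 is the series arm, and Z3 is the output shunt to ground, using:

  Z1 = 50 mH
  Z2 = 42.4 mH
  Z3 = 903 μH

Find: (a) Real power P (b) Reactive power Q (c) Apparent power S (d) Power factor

Step 1 — Angular frequency: ω = 2π·f = 2π·32.7 = 205.5 rad/s.
Step 2 — Component impedances:
  Z1: Z = jωL = j·205.5·0.05 = 0 + j10.27 Ω
  Z2: Z = jωL = j·205.5·0.0424 = 0 + j8.712 Ω
  Z3: Z = jωL = j·205.5·0.000903 = 0 + j0.1855 Ω
Step 3 — With open output, the series arm Z2 and the output shunt Z3 appear in series to ground: Z2 + Z3 = 0 + j8.897 Ω.
Step 4 — Parallel with input shunt Z1: Z_in = Z1 || (Z2 + Z3) = 0 + j4.768 Ω = 4.768∠90.0° Ω.
Step 5 — Source phasor: V = 48∠84.1° V = 4.934 + j47.75 V.
Step 6 — Current: I = V / Z = 10.01 - j1.035 A = 10.07∠-5.9° A.
Step 7 — Complex power: S = V·I* = 0 + j483.2 VA.
Step 8 — Real power: P = Re(S) = 0 W.
Step 9 — Reactive power: Q = Im(S) = 483.2 VAR.
Step 10 — Apparent power: |S| = 483.2 VA.
Step 11 — Power factor: PF = P/|S| = 0 (lagging).

(a) P = 0 W  (b) Q = 483.2 VAR  (c) S = 483.2 VA  (d) PF = 0 (lagging)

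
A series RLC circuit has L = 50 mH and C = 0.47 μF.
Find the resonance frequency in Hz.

Step 1 — Resonance condition Im(Z)=0 gives ω₀ = 1/√(LC).
Step 2 — ω₀ = 1/√(0.05·4.7e-07) = 6523 rad/s.
Step 3 — f₀ = ω₀/(2π) = 1038 Hz.

f₀ = 1038 Hz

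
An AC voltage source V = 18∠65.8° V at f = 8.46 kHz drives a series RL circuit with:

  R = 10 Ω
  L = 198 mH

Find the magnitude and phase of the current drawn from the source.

Step 1 — Angular frequency: ω = 2π·f = 2π·8460 = 5.316e+04 rad/s.
Step 2 — Component impedances:
  R: Z = R = 10 Ω
  L: Z = jωL = j·5.316e+04·0.198 = 0 + j1.052e+04 Ω
Step 3 — Series combination: Z_total = R + L = 10 + j1.052e+04 Ω = 1.052e+04∠89.9° Ω.
Step 4 — Source phasor: V = 18∠65.8° V = 7.379 + j16.42 V.
Step 5 — Ohm's law: I = V / Z_total = (7.379 + j16.42) / (10 + j1.052e+04) = 0.001561 - j0.0006996 A.
Step 6 — Convert to polar: |I| = 0.00171 A, ∠I = -24.1°.

I = 0.00171∠-24.1° A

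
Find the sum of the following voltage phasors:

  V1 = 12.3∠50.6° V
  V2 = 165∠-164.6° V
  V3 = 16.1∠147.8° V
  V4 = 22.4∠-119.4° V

Step 1 — Convert each phasor to rectangular form:
  V1 = 12.3·(cos(50.6°) + j·sin(50.6°)) = 7.807 + j9.505 V
  V2 = 165·(cos(-164.6°) + j·sin(-164.6°)) = -159.1 - j43.82 V
  V3 = 16.1·(cos(147.8°) + j·sin(147.8°)) = -13.62 + j8.579 V
  V4 = 22.4·(cos(-119.4°) + j·sin(-119.4°)) = -11 - j19.52 V
Step 2 — Sum components: V_total = -175.9 - j45.25 V.
Step 3 — Convert to polar: |V_total| = 181.6 V, ∠V_total = -165.6°.

V_total = 181.6∠-165.6° V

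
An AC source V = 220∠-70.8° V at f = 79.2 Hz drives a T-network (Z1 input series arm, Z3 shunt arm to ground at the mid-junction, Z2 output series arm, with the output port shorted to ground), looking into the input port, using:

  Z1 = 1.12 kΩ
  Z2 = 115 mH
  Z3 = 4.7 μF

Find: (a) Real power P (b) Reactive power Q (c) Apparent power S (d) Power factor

Step 1 — Angular frequency: ω = 2π·f = 2π·79.2 = 497.6 rad/s.
Step 2 — Component impedances:
  Z1: Z = R = 1120 Ω
  Z2: Z = jωL = j·497.6·0.115 = 0 + j57.23 Ω
  Z3: Z = 1/(jωC) = -j/(ω·C) = 0 - j427.6 Ω
Step 3 — With the output port shorted to ground, the output series arm Z2 runs from the junction to ground; the shunt arm Z3 also runs from the junction to ground. They appear in parallel: Z3 || Z2 = 0 + j66.07 Ω.
Step 4 — Series with input arm Z1: Z_in = Z1 + (Z3 || Z2) = 1120 + j66.07 Ω = 1122∠3.4° Ω.
Step 5 — Source phasor: V = 220∠-70.8° V = 72.35 - j207.8 V.
Step 6 — Current: I = V / Z = 0.05347 - j0.1887 A = 0.1961∠-74.2° A.
Step 7 — Complex power: S = V·I* = 43.06 + j2.54 VA.
Step 8 — Real power: P = Re(S) = 43.06 W.
Step 9 — Reactive power: Q = Im(S) = 2.54 VAR.
Step 10 — Apparent power: |S| = 43.14 VA.
Step 11 — Power factor: PF = P/|S| = 0.9983 (lagging).

(a) P = 43.06 W  (b) Q = 2.54 VAR  (c) S = 43.14 VA  (d) PF = 0.9983 (lagging)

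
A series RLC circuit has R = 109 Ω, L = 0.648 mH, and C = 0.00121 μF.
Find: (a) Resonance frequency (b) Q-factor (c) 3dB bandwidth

Step 1 — Resonance condition Im(Z)=0 gives ω₀ = 1/√(LC).
Step 2 — ω₀ = 1/√(0.000648·1.21e-09) = 1.129e+06 rad/s.
Step 3 — f₀ = ω₀/(2π) = 1.797e+05 Hz.
Step 4 — Series Q: Q = ω₀L/R = 1.129e+06·0.000648/109 = 6.714.
Step 5 — 3dB bandwidth: Δω = ω₀/Q = 1.682e+05 rad/s; BW = Δω/(2π) = 2.677e+04 Hz.

(a) f₀ = 1.797e+05 Hz  (b) Q = 6.714  (c) BW = 2.677e+04 Hz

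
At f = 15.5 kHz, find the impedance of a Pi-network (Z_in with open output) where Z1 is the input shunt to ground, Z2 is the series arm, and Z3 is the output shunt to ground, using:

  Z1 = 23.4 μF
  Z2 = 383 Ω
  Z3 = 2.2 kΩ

Step 1 — Angular frequency: ω = 2π·f = 2π·1.55e+04 = 9.739e+04 rad/s.
Step 2 — Component impedances:
  Z1: Z = 1/(jωC) = -j/(ω·C) = 0 - j0.4388 Ω
  Z2: Z = R = 383 Ω
  Z3: Z = R = 2200 Ω
Step 3 — With open output, the series arm Z2 and the output shunt Z3 appear in series to ground: Z2 + Z3 = 2583 Ω.
Step 4 — Parallel with input shunt Z1: Z_in = Z1 || (Z2 + Z3) = 7.455e-05 - j0.4388 Ω = 0.4388∠-90.0° Ω.

Z = 7.455e-05 - j0.4388 Ω = 0.4388∠-90.0° Ω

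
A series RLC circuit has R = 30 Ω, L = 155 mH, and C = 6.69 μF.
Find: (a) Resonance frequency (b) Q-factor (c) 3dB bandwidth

Step 1 — Resonance condition Im(Z)=0 gives ω₀ = 1/√(LC).
Step 2 — ω₀ = 1/√(0.155·6.69e-06) = 982 rad/s.
Step 3 — f₀ = ω₀/(2π) = 156.3 Hz.
Step 4 — Series Q: Q = ω₀L/R = 982·0.155/30 = 5.074.
Step 5 — 3dB bandwidth: Δω = ω₀/Q = 193.5 rad/s; BW = Δω/(2π) = 30.8 Hz.

(a) f₀ = 156.3 Hz  (b) Q = 5.074  (c) BW = 30.8 Hz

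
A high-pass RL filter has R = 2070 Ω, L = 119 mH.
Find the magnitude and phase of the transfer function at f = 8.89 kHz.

Step 1 — Angular frequency: ω = 2π·8890 = 5.586e+04 rad/s.
Step 2 — Transfer function: H(jω) = jωL/(R + jωL).
Step 3 — Numerator jωL = j·6647; denominator R + jωL = 2070 + j6647.
Step 4 — H = 0.9116 + j0.2839.
Step 5 — Magnitude: |H| = 0.9548 (-0.4 dB); phase: φ = 17.3°.

|H| = 0.9548 (-0.4 dB), φ = 17.3°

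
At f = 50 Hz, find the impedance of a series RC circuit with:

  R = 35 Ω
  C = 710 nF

Step 1 — Angular frequency: ω = 2π·f = 2π·50 = 314.2 rad/s.
Step 2 — Component impedances:
  R: Z = R = 35 Ω
  C: Z = 1/(jωC) = -j/(ω·C) = 0 - j4483 Ω
Step 3 — Series combination: Z_total = R + C = 35 - j4483 Ω = 4483∠-89.6° Ω.

Z = 35 - j4483 Ω = 4483∠-89.6° Ω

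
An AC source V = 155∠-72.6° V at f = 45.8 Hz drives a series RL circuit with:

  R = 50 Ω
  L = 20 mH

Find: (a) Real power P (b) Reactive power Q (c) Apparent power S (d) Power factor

Step 1 — Angular frequency: ω = 2π·f = 2π·45.8 = 287.8 rad/s.
Step 2 — Component impedances:
  R: Z = R = 50 Ω
  L: Z = jωL = j·287.8·0.02 = 0 + j5.755 Ω
Step 3 — Series combination: Z_total = R + L = 50 + j5.755 Ω = 50.33∠6.6° Ω.
Step 4 — Source phasor: V = 155∠-72.6° V = 46.35 - j147.9 V.
Step 5 — Current: I = V / Z = 0.5789 - j3.025 A = 3.08∠-79.2° A.
Step 6 — Complex power: S = V·I* = 474.2 + j54.59 VA.
Step 7 — Real power: P = Re(S) = 474.2 W.
Step 8 — Reactive power: Q = Im(S) = 54.59 VAR.
Step 9 — Apparent power: |S| = 477.3 VA.
Step 10 — Power factor: PF = P/|S| = 0.9934 (lagging).

(a) P = 474.2 W  (b) Q = 54.59 VAR  (c) S = 477.3 VA  (d) PF = 0.9934 (lagging)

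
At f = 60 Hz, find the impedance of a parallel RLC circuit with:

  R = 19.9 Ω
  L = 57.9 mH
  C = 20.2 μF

Step 1 — Angular frequency: ω = 2π·f = 2π·60 = 377 rad/s.
Step 2 — Component impedances:
  R: Z = R = 19.9 Ω
  L: Z = jωL = j·377·0.0579 = 0 + j21.83 Ω
  C: Z = 1/(jωC) = -j/(ω·C) = 0 - j131.3 Ω
Step 3 — Parallel combination: 1/Z_total = 1/R + 1/L + 1/C; Z_total = 12.61 + j9.587 Ω = 15.84∠37.2° Ω.

Z = 12.61 + j9.587 Ω = 15.84∠37.2° Ω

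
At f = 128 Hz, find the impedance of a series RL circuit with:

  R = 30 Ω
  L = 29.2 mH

Step 1 — Angular frequency: ω = 2π·f = 2π·128 = 804.2 rad/s.
Step 2 — Component impedances:
  R: Z = R = 30 Ω
  L: Z = jωL = j·804.2·0.0292 = 0 + j23.48 Ω
Step 3 — Series combination: Z_total = R + L = 30 + j23.48 Ω = 38.1∠38.1° Ω.

Z = 30 + j23.48 Ω = 38.1∠38.1° Ω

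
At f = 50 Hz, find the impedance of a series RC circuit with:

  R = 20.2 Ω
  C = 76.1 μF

Step 1 — Angular frequency: ω = 2π·f = 2π·50 = 314.2 rad/s.
Step 2 — Component impedances:
  R: Z = R = 20.2 Ω
  C: Z = 1/(jωC) = -j/(ω·C) = 0 - j41.83 Ω
Step 3 — Series combination: Z_total = R + C = 20.2 - j41.83 Ω = 46.45∠-64.2° Ω.

Z = 20.2 - j41.83 Ω = 46.45∠-64.2° Ω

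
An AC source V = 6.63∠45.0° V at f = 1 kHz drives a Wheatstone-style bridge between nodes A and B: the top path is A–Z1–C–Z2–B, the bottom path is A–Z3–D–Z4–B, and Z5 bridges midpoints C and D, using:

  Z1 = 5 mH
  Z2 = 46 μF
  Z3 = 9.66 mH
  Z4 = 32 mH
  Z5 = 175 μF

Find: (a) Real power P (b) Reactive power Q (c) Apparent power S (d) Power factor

Step 1 — Angular frequency: ω = 2π·f = 2π·1000 = 6283 rad/s.
Step 2 — Component impedances:
  Z1: Z = jωL = j·6283·0.005 = 0 + j31.42 Ω
  Z2: Z = 1/(jωC) = -j/(ω·C) = 0 - j3.46 Ω
  Z3: Z = jωL = j·6283·0.00966 = 0 + j60.7 Ω
  Z4: Z = jωL = j·6283·0.032 = 0 + j201.1 Ω
  Z5: Z = 1/(jωC) = -j/(ω·C) = 0 - j0.9095 Ω
Step 3 — Bridge requires nodal analysis (the Z5 bridge couples midpoints C and D, so the two paths cannot be reduced to a simple series/parallel combination). Setting node B to ground and injecting 1 A at node A, the 3-node admittance system at A, C, D solves to V_A = Z_AB = 0 + j17.06 Ω = 17.06∠90.0° Ω.
Step 4 — Source phasor: V = 6.63∠45.0° V = 4.688 + j4.688 V.
Step 5 — Current: I = V / Z = 0.2748 - j0.2748 A = 0.3886∠-45.0° A.
Step 6 — Complex power: S = V·I* = 0 + j2.576 VA.
Step 7 — Real power: P = Re(S) = 0 W.
Step 8 — Reactive power: Q = Im(S) = 2.576 VAR.
Step 9 — Apparent power: |S| = 2.576 VA.
Step 10 — Power factor: PF = P/|S| = 0 (lagging).

(a) P = 0 W  (b) Q = 2.576 VAR  (c) S = 2.576 VA  (d) PF = 0 (lagging)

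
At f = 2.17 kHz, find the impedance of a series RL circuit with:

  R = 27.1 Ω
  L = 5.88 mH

Step 1 — Angular frequency: ω = 2π·f = 2π·2170 = 1.363e+04 rad/s.
Step 2 — Component impedances:
  R: Z = R = 27.1 Ω
  L: Z = jωL = j·1.363e+04·0.00588 = 0 + j80.17 Ω
Step 3 — Series combination: Z_total = R + L = 27.1 + j80.17 Ω = 84.63∠71.3° Ω.

Z = 27.1 + j80.17 Ω = 84.63∠71.3° Ω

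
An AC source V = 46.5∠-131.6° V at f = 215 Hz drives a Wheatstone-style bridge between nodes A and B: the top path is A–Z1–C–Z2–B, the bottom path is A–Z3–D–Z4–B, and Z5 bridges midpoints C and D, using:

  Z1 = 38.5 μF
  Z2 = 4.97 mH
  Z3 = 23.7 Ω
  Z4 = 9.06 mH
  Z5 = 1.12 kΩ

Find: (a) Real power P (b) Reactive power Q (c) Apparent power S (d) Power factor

Step 1 — Angular frequency: ω = 2π·f = 2π·215 = 1351 rad/s.
Step 2 — Component impedances:
  Z1: Z = 1/(jωC) = -j/(ω·C) = 0 - j19.23 Ω
  Z2: Z = jωL = j·1351·0.00497 = 0 + j6.714 Ω
  Z3: Z = R = 23.7 Ω
  Z4: Z = jωL = j·1351·0.00906 = 0 + j12.24 Ω
  Z5: Z = R = 1120 Ω
Step 3 — Bridge requires nodal analysis (the Z5 bridge couples midpoints C and D, so the two paths cannot be reduced to a simple series/parallel combination). Setting node B to ground and injecting 1 A at node A, the 3-node admittance system at A, C, D solves to V_A = Z_AB = 6.558 - j12.32 Ω = 13.96∠-62.0° Ω.
Step 4 — Source phasor: V = 46.5∠-131.6° V = -30.87 - j34.77 V.
Step 5 — Current: I = V / Z = 1.16 - j3.123 A = 3.332∠-69.6° A.
Step 6 — Complex power: S = V·I* = 72.8 - j136.8 VA.
Step 7 — Real power: P = Re(S) = 72.8 W.
Step 8 — Reactive power: Q = Im(S) = -136.8 VAR.
Step 9 — Apparent power: |S| = 154.9 VA.
Step 10 — Power factor: PF = P/|S| = 0.4699 (leading).

(a) P = 72.8 W  (b) Q = -136.8 VAR  (c) S = 154.9 VA  (d) PF = 0.4699 (leading)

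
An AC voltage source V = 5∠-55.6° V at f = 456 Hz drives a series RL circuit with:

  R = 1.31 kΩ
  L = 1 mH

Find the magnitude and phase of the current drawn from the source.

Step 1 — Angular frequency: ω = 2π·f = 2π·456 = 2865 rad/s.
Step 2 — Component impedances:
  R: Z = R = 1310 Ω
  L: Z = jωL = j·2865·0.001 = 0 + j2.865 Ω
Step 3 — Series combination: Z_total = R + L = 1310 + j2.865 Ω = 1310∠0.1° Ω.
Step 4 — Source phasor: V = 5∠-55.6° V = 2.825 - j4.126 V.
Step 5 — Ohm's law: I = V / Z_total = (2.825 - j4.126) / (1310 + j2.865) = 0.002149 - j0.003154 A.
Step 6 — Convert to polar: |I| = 0.003817 A, ∠I = -55.7°.

I = 0.003817∠-55.7° A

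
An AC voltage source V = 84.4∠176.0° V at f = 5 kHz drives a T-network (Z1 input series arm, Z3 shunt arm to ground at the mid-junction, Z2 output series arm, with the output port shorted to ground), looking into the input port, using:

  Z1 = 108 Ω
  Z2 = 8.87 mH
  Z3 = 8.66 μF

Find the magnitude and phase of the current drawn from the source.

Step 1 — Angular frequency: ω = 2π·f = 2π·5000 = 3.142e+04 rad/s.
Step 2 — Component impedances:
  Z1: Z = R = 108 Ω
  Z2: Z = jωL = j·3.142e+04·0.00887 = 0 + j278.7 Ω
  Z3: Z = 1/(jωC) = -j/(ω·C) = 0 - j3.676 Ω
Step 3 — With the output port shorted to ground, the output series arm Z2 runs from the junction to ground; the shunt arm Z3 also runs from the junction to ground. They appear in parallel: Z3 || Z2 = 0 - j3.725 Ω.
Step 4 — Series with input arm Z1: Z_in = Z1 + (Z3 || Z2) = 108 - j3.725 Ω = 108.1∠-2.0° Ω.
Step 5 — Source phasor: V = 84.4∠176.0° V = -84.19 + j5.887 V.
Step 6 — Ohm's law: I = V / Z_total = (-84.19 + j5.887) / (108 - j3.725) = -0.7805 + j0.02759 A.
Step 7 — Convert to polar: |I| = 0.781 A, ∠I = 178.0°.

I = 0.781∠178.0° A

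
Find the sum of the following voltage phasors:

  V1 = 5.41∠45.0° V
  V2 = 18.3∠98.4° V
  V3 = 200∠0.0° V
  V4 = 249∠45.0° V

Step 1 — Convert each phasor to rectangular form:
  V1 = 5.41·(cos(45.0°) + j·sin(45.0°)) = 3.825 + j3.825 V
  V2 = 18.3·(cos(98.4°) + j·sin(98.4°)) = -2.673 + j18.1 V
  V3 = 200·(cos(0.0°) + j·sin(0.0°)) = 200 V
  V4 = 249·(cos(45.0°) + j·sin(45.0°)) = 176.1 + j176.1 V
Step 2 — Sum components: V_total = 377.2 + j198 V.
Step 3 — Convert to polar: |V_total| = 426 V, ∠V_total = 27.7°.

V_total = 426∠27.7° V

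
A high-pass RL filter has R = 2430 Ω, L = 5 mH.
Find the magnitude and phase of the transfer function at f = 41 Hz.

Step 1 — Angular frequency: ω = 2π·41 = 257.6 rad/s.
Step 2 — Transfer function: H(jω) = jωL/(R + jωL).
Step 3 — Numerator jωL = j·1.288; denominator R + jωL = 2430 + j1.288.
Step 4 — H = 2.81e-07 + j0.0005301.
Step 5 — Magnitude: |H| = 0.0005301 (-65.5 dB); phase: φ = 90.0°.

|H| = 0.0005301 (-65.5 dB), φ = 90.0°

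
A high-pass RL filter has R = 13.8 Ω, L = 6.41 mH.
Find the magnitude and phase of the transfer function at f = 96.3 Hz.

Step 1 — Angular frequency: ω = 2π·96.3 = 605.1 rad/s.
Step 2 — Transfer function: H(jω) = jωL/(R + jωL).
Step 3 — Numerator jωL = j·3.879; denominator R + jωL = 13.8 + j3.879.
Step 4 — H = 0.07321 + j0.2605.
Step 5 — Magnitude: |H| = 0.2706 (-11.4 dB); phase: φ = 74.3°.

|H| = 0.2706 (-11.4 dB), φ = 74.3°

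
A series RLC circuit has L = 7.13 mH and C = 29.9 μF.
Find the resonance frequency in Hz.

Step 1 — Resonance condition Im(Z)=0 gives ω₀ = 1/√(LC).
Step 2 — ω₀ = 1/√(0.00713·2.99e-05) = 2166 rad/s.
Step 3 — f₀ = ω₀/(2π) = 344.7 Hz.

f₀ = 344.7 Hz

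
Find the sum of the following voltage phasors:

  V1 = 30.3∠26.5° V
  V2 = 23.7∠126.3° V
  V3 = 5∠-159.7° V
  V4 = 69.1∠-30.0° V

Step 1 — Convert each phasor to rectangular form:
  V1 = 30.3·(cos(26.5°) + j·sin(26.5°)) = 27.12 + j13.52 V
  V2 = 23.7·(cos(126.3°) + j·sin(126.3°)) = -14.03 + j19.1 V
  V3 = 5·(cos(-159.7°) + j·sin(-159.7°)) = -4.689 - j1.735 V
  V4 = 69.1·(cos(-30.0°) + j·sin(-30.0°)) = 59.84 - j34.55 V
Step 2 — Sum components: V_total = 68.24 - j3.664 V.
Step 3 — Convert to polar: |V_total| = 68.34 V, ∠V_total = -3.1°.

V_total = 68.34∠-3.1° V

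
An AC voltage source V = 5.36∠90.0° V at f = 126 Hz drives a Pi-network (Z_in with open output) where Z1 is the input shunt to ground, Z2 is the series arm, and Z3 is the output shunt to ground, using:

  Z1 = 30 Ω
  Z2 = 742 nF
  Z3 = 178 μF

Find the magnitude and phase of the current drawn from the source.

Step 1 — Angular frequency: ω = 2π·f = 2π·126 = 791.7 rad/s.
Step 2 — Component impedances:
  Z1: Z = R = 30 Ω
  Z2: Z = 1/(jωC) = -j/(ω·C) = 0 - j1702 Ω
  Z3: Z = 1/(jωC) = -j/(ω·C) = 0 - j7.096 Ω
Step 3 — With open output, the series arm Z2 and the output shunt Z3 appear in series to ground: Z2 + Z3 = 0 - j1709 Ω.
Step 4 — Parallel with input shunt Z1: Z_in = Z1 || (Z2 + Z3) = 29.99 - j0.5263 Ω = 30∠-1.0° Ω.
Step 5 — Source phasor: V = 5.36∠90.0° V = 0 + j5.36 V.
Step 6 — Ohm's law: I = V / Z_total = (0 + j5.36) / (29.99 - j0.5263) = -0.003136 + j0.1787 A.
Step 7 — Convert to polar: |I| = 0.1787 A, ∠I = 91.0°.

I = 0.1787∠91.0° A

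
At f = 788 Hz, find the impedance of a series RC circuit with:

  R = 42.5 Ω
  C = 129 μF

Step 1 — Angular frequency: ω = 2π·f = 2π·788 = 4951 rad/s.
Step 2 — Component impedances:
  R: Z = R = 42.5 Ω
  C: Z = 1/(jωC) = -j/(ω·C) = 0 - j1.566 Ω
Step 3 — Series combination: Z_total = R + C = 42.5 - j1.566 Ω = 42.53∠-2.1° Ω.

Z = 42.5 - j1.566 Ω = 42.53∠-2.1° Ω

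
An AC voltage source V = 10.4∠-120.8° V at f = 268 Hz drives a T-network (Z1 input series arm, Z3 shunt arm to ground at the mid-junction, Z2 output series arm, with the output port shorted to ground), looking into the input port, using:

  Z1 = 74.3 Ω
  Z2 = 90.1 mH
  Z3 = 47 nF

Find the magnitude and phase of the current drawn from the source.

Step 1 — Angular frequency: ω = 2π·f = 2π·268 = 1684 rad/s.
Step 2 — Component impedances:
  Z1: Z = R = 74.3 Ω
  Z2: Z = jωL = j·1684·0.0901 = 0 + j151.7 Ω
  Z3: Z = 1/(jωC) = -j/(ω·C) = 0 - j1.264e+04 Ω
Step 3 — With the output port shorted to ground, the output series arm Z2 runs from the junction to ground; the shunt arm Z3 also runs from the junction to ground. They appear in parallel: Z3 || Z2 = 0 + j153.6 Ω.
Step 4 — Series with input arm Z1: Z_in = Z1 + (Z3 || Z2) = 74.3 + j153.6 Ω = 170.6∠64.2° Ω.
Step 5 — Source phasor: V = 10.4∠-120.8° V = -5.325 - j8.933 V.
Step 6 — Ohm's law: I = V / Z_total = (-5.325 - j8.933) / (74.3 + j153.6) = -0.06073 + j0.005293 A.
Step 7 — Convert to polar: |I| = 0.06096 A, ∠I = 175.0°.

I = 0.06096∠175.0° A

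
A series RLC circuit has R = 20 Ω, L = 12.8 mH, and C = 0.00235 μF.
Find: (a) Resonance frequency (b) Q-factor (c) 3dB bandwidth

Step 1 — Resonance condition Im(Z)=0 gives ω₀ = 1/√(LC).
Step 2 — ω₀ = 1/√(0.0128·2.35e-09) = 1.823e+05 rad/s.
Step 3 — f₀ = ω₀/(2π) = 2.902e+04 Hz.
Step 4 — Series Q: Q = ω₀L/R = 1.823e+05·0.0128/20 = 116.7.
Step 5 — 3dB bandwidth: Δω = ω₀/Q = 1562 rad/s; BW = Δω/(2π) = 248.7 Hz.

(a) f₀ = 2.902e+04 Hz  (b) Q = 116.7  (c) BW = 248.7 Hz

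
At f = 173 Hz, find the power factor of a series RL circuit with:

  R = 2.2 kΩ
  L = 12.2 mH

Step 1 — Angular frequency: ω = 2π·f = 2π·173 = 1087 rad/s.
Step 2 — Component impedances:
  R: Z = R = 2200 Ω
  L: Z = jωL = j·1087·0.0122 = 0 + j13.26 Ω
Step 3 — Series combination: Z_total = R + L = 2200 + j13.26 Ω = 2200∠0.3° Ω.
Step 4 — Power factor: PF = cos(φ) = Re(Z)/|Z| = 2200/2200 = 1.
Step 5 — Type: Im(Z) = 13.26 ⇒ lagging (phase φ = 0.3°).

PF = 1 (lagging, φ = 0.3°)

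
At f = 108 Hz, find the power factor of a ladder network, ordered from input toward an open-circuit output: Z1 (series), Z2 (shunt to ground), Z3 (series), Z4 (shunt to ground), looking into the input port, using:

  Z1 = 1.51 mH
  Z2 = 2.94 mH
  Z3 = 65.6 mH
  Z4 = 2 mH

Step 1 — Angular frequency: ω = 2π·f = 2π·108 = 678.6 rad/s.
Step 2 — Component impedances:
  Z1: Z = jωL = j·678.6·0.00151 = 0 + j1.025 Ω
  Z2: Z = jωL = j·678.6·0.00294 = 0 + j1.995 Ω
  Z3: Z = jωL = j·678.6·0.0656 = 0 + j44.52 Ω
  Z4: Z = jωL = j·678.6·0.002 = 0 + j1.357 Ω
Step 3 — Ladder network (open output): work backward from the far end, alternating series and parallel combinations. Z_in = 0 + j2.937 Ω = 2.937∠90.0° Ω.
Step 4 — Power factor: PF = cos(φ) = Re(Z)/|Z| = 0/2.937 = 0.
Step 5 — Type: Im(Z) = 2.937 ⇒ lagging (phase φ = 90.0°).

PF = 0 (lagging, φ = 90.0°)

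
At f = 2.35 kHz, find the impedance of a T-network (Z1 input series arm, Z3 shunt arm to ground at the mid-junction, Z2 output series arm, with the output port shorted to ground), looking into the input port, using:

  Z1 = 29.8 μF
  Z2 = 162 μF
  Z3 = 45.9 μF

Step 1 — Angular frequency: ω = 2π·f = 2π·2350 = 1.477e+04 rad/s.
Step 2 — Component impedances:
  Z1: Z = 1/(jωC) = -j/(ω·C) = 0 - j2.273 Ω
  Z2: Z = 1/(jωC) = -j/(ω·C) = 0 - j0.4181 Ω
  Z3: Z = 1/(jωC) = -j/(ω·C) = 0 - j1.476 Ω
Step 3 — With the output port shorted to ground, the output series arm Z2 runs from the junction to ground; the shunt arm Z3 also runs from the junction to ground. They appear in parallel: Z3 || Z2 = 0 - j0.3258 Ω.
Step 4 — Series with input arm Z1: Z_in = Z1 + (Z3 || Z2) = 0 - j2.598 Ω = 2.598∠-90.0° Ω.

Z = 0 - j2.598 Ω = 2.598∠-90.0° Ω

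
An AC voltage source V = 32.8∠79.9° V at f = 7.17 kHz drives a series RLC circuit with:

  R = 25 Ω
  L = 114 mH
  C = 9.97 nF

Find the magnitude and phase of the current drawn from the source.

Step 1 — Angular frequency: ω = 2π·f = 2π·7170 = 4.505e+04 rad/s.
Step 2 — Component impedances:
  R: Z = R = 25 Ω
  L: Z = jωL = j·4.505e+04·0.114 = 0 + j5136 Ω
  C: Z = 1/(jωC) = -j/(ω·C) = 0 - j2226 Ω
Step 3 — Series combination: Z_total = R + L + C = 25 + j2909 Ω = 2909∠89.5° Ω.
Step 4 — Source phasor: V = 32.8∠79.9° V = 5.752 + j32.29 V.
Step 5 — Ohm's law: I = V / Z_total = (5.752 + j32.29) / (25 + j2909) = 0.01112 - j0.001882 A.
Step 6 — Convert to polar: |I| = 0.01127 A, ∠I = -9.6°.

I = 0.01127∠-9.6° A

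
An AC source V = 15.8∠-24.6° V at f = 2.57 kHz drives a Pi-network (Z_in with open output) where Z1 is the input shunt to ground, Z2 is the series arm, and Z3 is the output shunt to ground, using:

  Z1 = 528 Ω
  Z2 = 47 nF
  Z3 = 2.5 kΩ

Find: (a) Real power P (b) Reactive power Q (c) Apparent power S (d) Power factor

Step 1 — Angular frequency: ω = 2π·f = 2π·2570 = 1.615e+04 rad/s.
Step 2 — Component impedances:
  Z1: Z = R = 528 Ω
  Z2: Z = 1/(jωC) = -j/(ω·C) = 0 - j1318 Ω
  Z3: Z = R = 2500 Ω
Step 3 — With open output, the series arm Z2 and the output shunt Z3 appear in series to ground: Z2 + Z3 = 2500 - j1318 Ω.
Step 4 — Parallel with input shunt Z1: Z_in = Z1 || (Z2 + Z3) = 450.6 - j33.68 Ω = 451.8∠-4.3° Ω.
Step 5 — Source phasor: V = 15.8∠-24.6° V = 14.37 - j6.577 V.
Step 6 — Current: I = V / Z = 0.03279 - j0.01215 A = 0.03497∠-20.3° A.
Step 7 — Complex power: S = V·I* = 0.551 - j0.04119 VA.
Step 8 — Real power: P = Re(S) = 0.551 W.
Step 9 — Reactive power: Q = Im(S) = -0.04119 VAR.
Step 10 — Apparent power: |S| = 0.5525 VA.
Step 11 — Power factor: PF = P/|S| = 0.9972 (leading).

(a) P = 0.551 W  (b) Q = -0.04119 VAR  (c) S = 0.5525 VA  (d) PF = 0.9972 (leading)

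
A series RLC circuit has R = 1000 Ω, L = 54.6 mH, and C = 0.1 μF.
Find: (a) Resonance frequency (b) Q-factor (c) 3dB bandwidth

Step 1 — Resonance: ω₀ = 1/√(LC) = 1/√(0.0546·1e-07) = 1.353e+04 rad/s.
Step 2 — f₀ = ω₀/(2π) = 2154 Hz.
Step 3 — Series Q: Q = ω₀L/R = 1.353e+04·0.0546/1000 = 0.7389.
Step 4 — Bandwidth: Δω = ω₀/Q = 1.832e+04 rad/s; BW = Δω/(2π) = 2915 Hz.

(a) f₀ = 2154 Hz  (b) Q = 0.7389  (c) BW = 2915 Hz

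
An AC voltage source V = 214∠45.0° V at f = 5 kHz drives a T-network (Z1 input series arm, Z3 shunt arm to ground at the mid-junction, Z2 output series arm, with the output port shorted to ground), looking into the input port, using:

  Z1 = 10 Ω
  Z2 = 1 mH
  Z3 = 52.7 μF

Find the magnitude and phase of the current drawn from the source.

Step 1 — Angular frequency: ω = 2π·f = 2π·5000 = 3.142e+04 rad/s.
Step 2 — Component impedances:
  Z1: Z = R = 10 Ω
  Z2: Z = jωL = j·3.142e+04·0.001 = 0 + j31.42 Ω
  Z3: Z = 1/(jωC) = -j/(ω·C) = 0 - j0.604 Ω
Step 3 — With the output port shorted to ground, the output series arm Z2 runs from the junction to ground; the shunt arm Z3 also runs from the junction to ground. They appear in parallel: Z3 || Z2 = 0 - j0.6158 Ω.
Step 4 — Series with input arm Z1: Z_in = Z1 + (Z3 || Z2) = 10 - j0.6158 Ω = 10.02∠-3.5° Ω.
Step 5 — Source phasor: V = 214∠45.0° V = 151.3 + j151.3 V.
Step 6 — Ohm's law: I = V / Z_total = (151.3 + j151.3) / (10 - j0.6158) = 14.15 + j16 A.
Step 7 — Convert to polar: |I| = 21.36 A, ∠I = 48.5°.

I = 21.36∠48.5° A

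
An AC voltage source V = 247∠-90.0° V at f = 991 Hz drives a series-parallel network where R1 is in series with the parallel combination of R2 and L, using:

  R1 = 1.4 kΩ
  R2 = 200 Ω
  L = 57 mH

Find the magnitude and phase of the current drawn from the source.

Step 1 — Angular frequency: ω = 2π·f = 2π·991 = 6227 rad/s.
Step 2 — Component impedances:
  R1: Z = R = 1400 Ω
  R2: Z = R = 200 Ω
  L: Z = jωL = j·6227·0.057 = 0 + j354.9 Ω
Step 3 — Parallel branch: R2 || L = 1/(1/R2 + 1/L) = 151.8 + j85.54 Ω.
Step 4 — Series with R1: Z_total = R1 + (R2 || L) = 1552 + j85.54 Ω = 1554∠3.2° Ω.
Step 5 — Source phasor: V = 247∠-90.0° V = 0 - j247 V.
Step 6 — Ohm's law: I = V / Z_total = (0 - j247) / (1552 + j85.54) = -0.008747 - j0.1587 A.
Step 7 — Convert to polar: |I| = 0.1589 A, ∠I = -93.2°.

I = 0.1589∠-93.2° A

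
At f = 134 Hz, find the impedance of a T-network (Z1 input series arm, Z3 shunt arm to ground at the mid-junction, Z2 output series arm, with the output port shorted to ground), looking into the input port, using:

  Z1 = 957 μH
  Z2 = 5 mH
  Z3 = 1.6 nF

Step 1 — Angular frequency: ω = 2π·f = 2π·134 = 841.9 rad/s.
Step 2 — Component impedances:
  Z1: Z = jωL = j·841.9·0.000957 = 0 + j0.8057 Ω
  Z2: Z = jωL = j·841.9·0.005 = 0 + j4.21 Ω
  Z3: Z = 1/(jωC) = -j/(ω·C) = 0 - j7.423e+05 Ω
Step 3 — With the output port shorted to ground, the output series arm Z2 runs from the junction to ground; the shunt arm Z3 also runs from the junction to ground. They appear in parallel: Z3 || Z2 = 0 + j4.21 Ω.
Step 4 — Series with input arm Z1: Z_in = Z1 + (Z3 || Z2) = 0 + j5.016 Ω = 5.016∠90.0° Ω.

Z = 0 + j5.016 Ω = 5.016∠90.0° Ω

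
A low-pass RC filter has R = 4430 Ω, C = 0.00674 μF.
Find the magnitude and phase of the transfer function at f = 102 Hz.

Step 1 — Angular frequency: ω = 2π·102 = 640.9 rad/s.
Step 2 — Transfer function: H(jω) = 1/(1 + jωRC).
Step 3 — Denominator: 1 + jωRC = 1 + j·640.9·4430·6.74e-09 = 1 + j0.01914.
Step 4 — H = 0.9996 - j0.01913.
Step 5 — Magnitude: |H| = 0.9998 (-0.0 dB); phase: φ = -1.1°.

|H| = 0.9998 (-0.0 dB), φ = -1.1°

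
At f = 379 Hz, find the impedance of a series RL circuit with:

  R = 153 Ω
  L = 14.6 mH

Step 1 — Angular frequency: ω = 2π·f = 2π·379 = 2381 rad/s.
Step 2 — Component impedances:
  R: Z = R = 153 Ω
  L: Z = jωL = j·2381·0.0146 = 0 + j34.77 Ω
Step 3 — Series combination: Z_total = R + L = 153 + j34.77 Ω = 156.9∠12.8° Ω.

Z = 153 + j34.77 Ω = 156.9∠12.8° Ω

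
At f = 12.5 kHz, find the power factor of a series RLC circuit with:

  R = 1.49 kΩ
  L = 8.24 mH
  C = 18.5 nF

Step 1 — Angular frequency: ω = 2π·f = 2π·1.25e+04 = 7.854e+04 rad/s.
Step 2 — Component impedances:
  R: Z = R = 1490 Ω
  L: Z = jωL = j·7.854e+04·0.00824 = 0 + j647.2 Ω
  C: Z = 1/(jωC) = -j/(ω·C) = 0 - j688.2 Ω
Step 3 — Series combination: Z_total = R + L + C = 1490 - j41.07 Ω = 1491∠-1.6° Ω.
Step 4 — Power factor: PF = cos(φ) = Re(Z)/|Z| = 1490/1490.6 = 0.9996.
Step 5 — Type: Im(Z) = -41.07 ⇒ leading (phase φ = -1.6°).

PF = 0.9996 (leading, φ = -1.6°)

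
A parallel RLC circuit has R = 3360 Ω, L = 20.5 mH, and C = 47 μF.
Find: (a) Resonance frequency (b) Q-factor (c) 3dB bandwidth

Step 1 — Resonance: ω₀ = 1/√(LC) = 1/√(0.0205·4.7e-05) = 1019 rad/s.
Step 2 — f₀ = ω₀/(2π) = 162.1 Hz.
Step 3 — Parallel Q: Q = R/(ω₀L) = 3360/(1019·0.0205) = 160.9.
Step 4 — Bandwidth: Δω = ω₀/Q = 6.332 rad/s; BW = Δω/(2π) = 1.008 Hz.

(a) f₀ = 162.1 Hz  (b) Q = 160.9  (c) BW = 1.008 Hz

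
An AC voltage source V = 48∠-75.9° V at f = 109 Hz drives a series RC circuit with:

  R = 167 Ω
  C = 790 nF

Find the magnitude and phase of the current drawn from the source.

Step 1 — Angular frequency: ω = 2π·f = 2π·109 = 684.9 rad/s.
Step 2 — Component impedances:
  R: Z = R = 167 Ω
  C: Z = 1/(jωC) = -j/(ω·C) = 0 - j1848 Ω
Step 3 — Series combination: Z_total = R + C = 167 - j1848 Ω = 1856∠-84.8° Ω.
Step 4 — Source phasor: V = 48∠-75.9° V = 11.69 - j46.55 V.
Step 5 — Ohm's law: I = V / Z_total = (11.69 - j46.55) / (167 - j1848) = 0.02555 + j0.004018 A.
Step 6 — Convert to polar: |I| = 0.02586 A, ∠I = 8.9°.

I = 0.02586∠8.9° A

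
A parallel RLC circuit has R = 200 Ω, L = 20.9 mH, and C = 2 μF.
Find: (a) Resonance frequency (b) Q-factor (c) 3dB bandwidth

Step 1 — Resonance: ω₀ = 1/√(LC) = 1/√(0.0209·2e-06) = 4891 rad/s.
Step 2 — f₀ = ω₀/(2π) = 778.5 Hz.
Step 3 — Parallel Q: Q = R/(ω₀L) = 200/(4891·0.0209) = 1.956.
Step 4 — Bandwidth: Δω = ω₀/Q = 2500 rad/s; BW = Δω/(2π) = 397.9 Hz.

(a) f₀ = 778.5 Hz  (b) Q = 1.956  (c) BW = 397.9 Hz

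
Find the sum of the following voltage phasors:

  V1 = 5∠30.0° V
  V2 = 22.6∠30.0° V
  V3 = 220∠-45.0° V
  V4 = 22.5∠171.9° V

Step 1 — Convert each phasor to rectangular form:
  V1 = 5·(cos(30.0°) + j·sin(30.0°)) = 4.33 + j2.5 V
  V2 = 22.6·(cos(30.0°) + j·sin(30.0°)) = 19.57 + j11.3 V
  V3 = 220·(cos(-45.0°) + j·sin(-45.0°)) = 155.6 - j155.6 V
  V4 = 22.5·(cos(171.9°) + j·sin(171.9°)) = -22.28 + j3.17 V
Step 2 — Sum components: V_total = 157.2 - j138.6 V.
Step 3 — Convert to polar: |V_total| = 209.6 V, ∠V_total = -41.4°.

V_total = 209.6∠-41.4° V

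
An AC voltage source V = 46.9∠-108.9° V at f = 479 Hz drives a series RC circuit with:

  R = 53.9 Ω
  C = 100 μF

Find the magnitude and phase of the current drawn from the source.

Step 1 — Angular frequency: ω = 2π·f = 2π·479 = 3010 rad/s.
Step 2 — Component impedances:
  R: Z = R = 53.9 Ω
  C: Z = 1/(jωC) = -j/(ω·C) = 0 - j3.323 Ω
Step 3 — Series combination: Z_total = R + C = 53.9 - j3.323 Ω = 54∠-3.5° Ω.
Step 4 — Source phasor: V = 46.9∠-108.9° V = -15.19 - j44.37 V.
Step 5 — Ohm's law: I = V / Z_total = (-15.19 - j44.37) / (53.9 - j3.323) = -0.2302 - j0.8374 A.
Step 6 — Convert to polar: |I| = 0.8685 A, ∠I = -105.4°.

I = 0.8685∠-105.4° A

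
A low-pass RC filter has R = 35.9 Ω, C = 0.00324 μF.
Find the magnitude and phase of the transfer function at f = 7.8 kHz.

Step 1 — Angular frequency: ω = 2π·7800 = 4.901e+04 rad/s.
Step 2 — Transfer function: H(jω) = 1/(1 + jωRC).
Step 3 — Denominator: 1 + jωRC = 1 + j·4.901e+04·35.9·3.24e-09 = 1 + j0.005701.
Step 4 — H = 1 - j0.0057.
Step 5 — Magnitude: |H| = 1 (-0.0 dB); phase: φ = -0.3°.

|H| = 1 (-0.0 dB), φ = -0.3°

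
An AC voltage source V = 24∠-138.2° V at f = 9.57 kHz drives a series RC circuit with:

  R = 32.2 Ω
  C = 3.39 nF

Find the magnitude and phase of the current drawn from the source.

Step 1 — Angular frequency: ω = 2π·f = 2π·9570 = 6.013e+04 rad/s.
Step 2 — Component impedances:
  R: Z = R = 32.2 Ω
  C: Z = 1/(jωC) = -j/(ω·C) = 0 - j4906 Ω
Step 3 — Series combination: Z_total = R + C = 32.2 - j4906 Ω = 4906∠-89.6° Ω.
Step 4 — Source phasor: V = 24∠-138.2° V = -17.89 - j16 V.
Step 5 — Ohm's law: I = V / Z_total = (-17.89 - j16) / (32.2 - j4906) = 0.003237 - j0.003668 A.
Step 6 — Convert to polar: |I| = 0.004892 A, ∠I = -48.6°.

I = 0.004892∠-48.6° A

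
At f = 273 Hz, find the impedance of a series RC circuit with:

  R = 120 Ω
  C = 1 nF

Step 1 — Angular frequency: ω = 2π·f = 2π·273 = 1715 rad/s.
Step 2 — Component impedances:
  R: Z = R = 120 Ω
  C: Z = 1/(jωC) = -j/(ω·C) = 0 - j5.83e+05 Ω
Step 3 — Series combination: Z_total = R + C = 120 - j5.83e+05 Ω = 5.83e+05∠-90.0° Ω.

Z = 120 - j5.83e+05 Ω = 5.83e+05∠-90.0° Ω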